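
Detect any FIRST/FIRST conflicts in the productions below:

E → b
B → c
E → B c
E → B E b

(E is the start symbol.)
FIRST sets of the non-terminals at (or reachable through a nullable prefix from) the front of some alternative:
  FIRST(B) = { 'c' }

Productions for E:
  E → b: FIRST = { 'b' }
  E → B c: FIRST = { 'c' }
  E → B E b: FIRST = { 'c' }
B has only one production, so no FIRST/FIRST conflict is possible there.

Conflict for E: E → B c and E → B E b
  Overlap: { 'c' }

Answer: Yes. E → B c / E → B E b on { 'c' }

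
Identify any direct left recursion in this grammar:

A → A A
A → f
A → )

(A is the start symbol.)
Direct left recursion occurs when N → N α for some non-terminal N (the right-hand side begins with the left-hand side itself).

A → A A: LEFT RECURSIVE (starts with A)
A → f: starts with f
A → ): starts with ')'

The grammar has direct left recursion on: A.

Answer: Yes, A is left-recursive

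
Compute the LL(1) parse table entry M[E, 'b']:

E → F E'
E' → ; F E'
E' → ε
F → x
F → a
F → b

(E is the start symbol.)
To find M[E, 'b'], we find productions for E where 'b' is in the predict set (PREDICT(N → α) = (FIRST(α) \ {ε}) ∪ (FOLLOW(N) if α ⇒* ε)).

Relevant sets:
  FIRST(F) = { 'a', 'b', 'x' }

E → F E': PREDICT = { 'a', 'b', 'x' }
  'b' is in predict set, so this production goes in M[E, 'b']

M[E, 'b'] = E → F E'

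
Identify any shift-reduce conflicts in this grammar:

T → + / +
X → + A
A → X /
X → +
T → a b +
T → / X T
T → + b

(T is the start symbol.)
Augment with T' → T and build the canonical LR(0) collection (I0 = CLOSURE({[T' → . T]}), then GOTO on every symbol after a dot until no new states appear). It has 16 states:
  I0: { [T → . + / +], [T → . + b], [T → . / X T], [T → . a b +], [T' → . T] }  — shift
  I1: { [T → + . / +], [T → + . b] }  — shift
  I2: { [T → / . X T], [X → . + A], [X → . +] }  — shift
  I3: { [T' → T .] }  — accept
  I4: { [T → a . b +] }  — shift
  I5: { [T → a b . +] }  — shift
  I6: { [T → a b + .] }  — reduce
  I7: { [A → . X /], [X → + . A], [X → + .], [X → . + A], [X → . +] }  — shift, reduce
  I8: { [T → . + / +], [T → . + b], [T → . / X T], [T → . a b +], [T → / X . T] }  — shift
  I9: { [T → / X T .] }  — reduce
  I10: { [X → + A .] }  — reduce
  I11: { [A → X . /] }  — shift
  I12: { [A → X / .] }  — reduce
  I13: { [T → + / . +] }  — shift
  I14: { [T → + b .] }  — reduce
  I15: { [T → + / + .] }  — reduce

I7 contains reduce item [X → + .] and shift items [X → . +], [X → . + A] — shift-reduce conflict.

Answer: Yes — I7: [X → + .] vs [X → . +]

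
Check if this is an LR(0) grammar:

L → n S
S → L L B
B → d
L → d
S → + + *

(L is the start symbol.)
Yes, the grammar is LR(0)

A grammar is LR(0) if no state in the canonical LR(0) collection has:
  - both a shift item (dot before a terminal) and a complete item (shift-reduce conflict), or
  - two or more complete items (reduce-reduce conflict; the accept item [L' → L .] counts as a complete item here).

Augment with L' → L and build the canonical LR(0) collection (I0 = CLOSURE({[L' → . L]}), then GOTO on every symbol after a dot until no new states appear). It has 12 states:
  I0: { [L → . d], [L → . n S], [L' → . L] }  — shift
  I1: { [L' → L .] }  — accept
  I2: { [L → d .] }  — reduce
  I3: { [L → . d], [L → . n S], [L → n . S], [S → . + + *], [S → . L L B] }  — shift
  I4: { [S → + . + *] }  — shift
  I5: { [L → . d], [L → . n S], [S → L . L B] }  — shift
  I6: { [L → n S .] }  — reduce
  I7: { [B → . d], [S → L L . B] }  — shift
  I8: { [S → L L B .] }  — reduce
  I9: { [B → d .] }  — reduce
  I10: { [S → + + . *] }  — shift
  I11: { [S → + + * .] }  — reduce

Every state is either a pure shift/goto state or contains exactly one complete item and nothing to shift — no conflicts. The grammar is LR(0).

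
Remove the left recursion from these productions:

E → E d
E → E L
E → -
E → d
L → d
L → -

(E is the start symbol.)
E → - E'
E → d E'
E' → d E'
E' → L E'
E' → ε
L → d
L → -

E is directly left-recursive. The standard transformation for
  A → A α₁ | ... | A α_m | β₁ | ... | β_n
is
  A  → β₁ A' | ... | β_n A'
  A' → α₁ A' | ... | α_m A' | ε

E → - becomes E → - E'
E → d becomes E → d E'
E → E d becomes E' → d E'
E → E L becomes E' → L E'
Add E' → ε

Productions for other non-terminals are unchanged:
  L → d
  L → -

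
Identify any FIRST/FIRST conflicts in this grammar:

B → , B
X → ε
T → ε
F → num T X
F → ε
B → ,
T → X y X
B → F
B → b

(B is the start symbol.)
Yes. B → ',' B / B → ',' on { ',' }

FIRST sets of the non-terminals at (or reachable through a nullable prefix from) the front of some alternative:
  FIRST(F) = { 'num', ε }
  FIRST(X) = { ε }

Productions for B:
  B → , B: FIRST = { ',' }
  B → ,: FIRST = { ',' }
  B → F: FIRST = { 'num', ε }
  B → b: FIRST = { 'b' }
Productions for T:
  T → ε: FIRST = { ε }
  T → X y X: FIRST = { 'y' }
Productions for F:
  F → num T X: FIRST = { 'num' }
  F → ε: FIRST = { ε }
X has only one production, so no FIRST/FIRST conflict is possible there.

Conflict for B: B → , B and B → ,
  Overlap: { ',' }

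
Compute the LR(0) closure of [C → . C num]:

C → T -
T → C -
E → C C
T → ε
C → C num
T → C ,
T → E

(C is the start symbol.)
{ [C → . C num], [C → . T -], [E → . C C], [T → . C ,], [T → . C -], [T → . E], [T → .] }

Start with: [C → . C num]
  [C → . C num] has the dot before C: add [C → . T -]
  [C → . T -] has the dot before T: add [T → . C -], [T → .], [T → . C ,], [T → . E]
  [T → . E] has the dot before E: add [E → . C C]
No further items can be added.

CLOSURE = { [C → . C num], [C → . T -], [E → . C C], [T → . C ,], [T → . C -], [T → . E], [T → .] }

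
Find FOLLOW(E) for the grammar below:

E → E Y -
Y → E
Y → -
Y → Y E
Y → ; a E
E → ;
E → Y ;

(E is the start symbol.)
{ $, '-', ';' }

To compute FOLLOW(E), find every occurrence of E on a right-hand side N → α E β: add FIRST(β) \ {ε}, and if β is empty or nullable also add FOLLOW(N). Iterate to a fixed point.

E is the start symbol, so $ ∈ FOLLOW(E).
In E → E Y -: E is followed by Y '-', add FIRST(Y '-') \ {ε} = { '-', ';' }
In Y → E: E is at the end, add FOLLOW(Y)
In Y → Y E: E is at the end, add FOLLOW(Y)
In Y → ; a E: E is at the end, add FOLLOW(Y)

The FOLLOW sets referred to above (computed the same way, to a fixed point):
  FOLLOW(Y) = { '-', ';' }

Taking the union: FOLLOW(E) = { $, '-', ';' }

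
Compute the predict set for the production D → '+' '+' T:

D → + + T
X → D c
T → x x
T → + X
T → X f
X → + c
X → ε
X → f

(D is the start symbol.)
{ '+' }

PREDICT(D → '+' '+' T) = (FIRST(RHS) \ {ε}) ∪ (FOLLOW(D) if ε ∈ FIRST(RHS), i.e. RHS ⇒* ε)
FIRST('+' '+' T) = { '+' }
ε ∉ FIRST('+' '+' T), so FOLLOW(D) is not added.
PREDICT(D → '+' '+' T) = { '+' }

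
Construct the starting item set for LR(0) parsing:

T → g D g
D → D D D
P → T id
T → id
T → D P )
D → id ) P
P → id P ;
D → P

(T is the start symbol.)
{ [D → . D D D], [D → . P], [D → . id ) P], [P → . T id], [P → . id P ;], [T → . D P )], [T → . g D g], [T → . id], [T' → . T] }

First, augment the grammar with T' → T
I₀ = CLOSURE({ [T' → . T] }):
  [T' → . T] has the dot before T: add [T → . g D g], [T → . id], [T → . D P )]
  [T → . D P )] has the dot before D: add [D → . D D D], [D → . id ) P], [D → . P]
  [D → . P] has the dot before P: add [P → . T id], [P → . id P ;]
No further items can be added.

I₀ = { [D → . D D D], [D → . P], [D → . id ) P], [P → . T id], [P → . id P ;], [T → . D P )], [T → . g D g], [T → . id], [T' → . T] }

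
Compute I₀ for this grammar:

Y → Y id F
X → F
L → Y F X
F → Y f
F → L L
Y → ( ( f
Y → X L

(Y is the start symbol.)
{ [F → . L L], [F → . Y f], [L → . Y F X], [X → . F], [Y → . ( ( f], [Y → . X L], [Y → . Y id F], [Y' → . Y] }

First, augment the grammar with Y' → Y
I₀ = CLOSURE({ [Y' → . Y] }):
  [Y' → . Y] has the dot before Y: add [Y → . Y id F], [Y → . ( ( f], [Y → . X L]
  [Y → . X L] has the dot before X: add [X → . F]
  [X → . F] has the dot before F: add [F → . Y f], [F → . L L]
  [F → . L L] has the dot before L: add [L → . Y F X]
No further items can be added.

I₀ = { [F → . L L], [F → . Y f], [L → . Y F X], [X → . F], [Y → . ( ( f], [Y → . X L], [Y → . Y id F], [Y' → . Y] }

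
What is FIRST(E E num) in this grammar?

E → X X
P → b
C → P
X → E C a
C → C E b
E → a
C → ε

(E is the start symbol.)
{ 'a' }

FIRST sets of the non-terminals involved (from the grammar, by fixed-point iteration):
  FIRST(E) = { 'a' }

To compute FIRST(E E num), process the symbols left to right:
Symbol E is a non-terminal. Add FIRST(E) \ {ε} = { 'a' }
E is not nullable (ε ∉ FIRST(E)), so stop here.
FIRST(E E num) = { 'a' }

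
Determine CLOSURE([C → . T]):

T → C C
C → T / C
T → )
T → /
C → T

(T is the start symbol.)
{ [C → . T / C], [C → . T], [T → . )], [T → . /], [T → . C C] }

Start with: [C → . T]
  [C → . T] has the dot before T: add [T → . C C], [T → . )], [T → . /]
  [T → . C C] has the dot before C: add [C → . T / C]
No further items can be added.

CLOSURE = { [C → . T / C], [C → . T], [T → . )], [T → . /], [T → . C C] }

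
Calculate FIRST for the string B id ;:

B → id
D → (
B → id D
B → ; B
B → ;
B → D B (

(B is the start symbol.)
{ '(', ';', 'id' }

FIRST sets of the non-terminals involved (from the grammar, by fixed-point iteration):
  FIRST(B) = { '(', ';', 'id' }

To compute FIRST(B id ;), process the symbols left to right:
Symbol B is a non-terminal. Add FIRST(B) \ {ε} = { '(', ';', 'id' }
B is not nullable (ε ∉ FIRST(B)), so stop here.
FIRST(B id ;) = { '(', ';', 'id' }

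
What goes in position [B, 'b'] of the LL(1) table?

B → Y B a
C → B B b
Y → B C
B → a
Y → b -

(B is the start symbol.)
To find M[B, 'b'], we find productions for B where 'b' is in the predict set (PREDICT(N → α) = (FIRST(α) \ {ε}) ∪ (FOLLOW(N) if α ⇒* ε)).

Relevant sets:
  FIRST(Y) = { 'a', 'b' }

B → Y B a: PREDICT = { 'a', 'b' }
  'b' is in predict set, so this production goes in M[B, 'b']
B → a: PREDICT = { 'a' }

M[B, 'b'] = B → Y B a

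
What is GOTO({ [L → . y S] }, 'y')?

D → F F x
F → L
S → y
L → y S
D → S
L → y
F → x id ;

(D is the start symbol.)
{ [L → y . S], [S → . y] }

GOTO(I, 'y') = CLOSURE({ [A → αX.β] : [A → α.Xβ] ∈ I, X = 'y' })

Items with dot before 'y', with the dot advanced:
  [L → . y S] → [L → y . S]
Closure of the advanced items:
  [L → y . S] has the dot before S: add [S → . y]

GOTO = { [L → y . S], [S → . y] }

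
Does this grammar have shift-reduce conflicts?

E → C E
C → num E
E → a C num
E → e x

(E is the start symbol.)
No shift-reduce conflicts

A shift-reduce conflict occurs when an LR(0) state has both:
  - a complete (reduce) item [A → α .] (dot at the end), and
  - a shift item [B → β . c γ] (dot before a terminal).

Augment with E' → E and build the canonical LR(0) collection (I0 = CLOSURE({[E' → . E]}), then GOTO on every symbol after a dot until no new states appear). It has 11 states:
  I0: { [C → . num E], [E → . C E], [E → . a C num], [E → . e x], [E' → . E] }  — shift
  I1: { [C → . num E], [E → . C E], [E → . a C num], [E → . e x], [E → C . E] }  — shift
  I2: { [E' → E .] }  — accept
  I3: { [C → . num E], [E → a . C num] }  — shift
  I4: { [E → e . x] }  — shift
  I5: { [C → . num E], [C → num . E], [E → . C E], [E → . a C num], [E → . e x] }  — shift
  I6: { [C → num E .] }  — reduce
  I7: { [E → e x .] }  — reduce
  I8: { [E → a C . num] }  — shift
  I9: { [E → a C num .] }  — reduce
  I10: { [E → C E .] }  — reduce

No state contains both a complete item and a shift item.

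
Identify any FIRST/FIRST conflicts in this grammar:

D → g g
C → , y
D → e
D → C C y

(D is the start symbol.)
FIRST sets of the non-terminals at (or reachable through a nullable prefix from) the front of some alternative:
  FIRST(C) = { ',' }

Productions for D:
  D → g g: FIRST = { 'g' }
  D → e: FIRST = { 'e' }
  D → C C y: FIRST = { ',' }
C has only one production, so no FIRST/FIRST conflict is possible there.

All alternatives of each non-terminal have pairwise disjoint FIRST sets.

Answer: No FIRST/FIRST conflicts.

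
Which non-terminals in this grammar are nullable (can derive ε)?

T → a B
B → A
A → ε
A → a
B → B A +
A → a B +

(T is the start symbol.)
{ 'A', 'B' }

A non-terminal is nullable if it can derive ε (the empty string): either it has an ε-production, or it has a production whose right-hand side consists entirely of nullable non-terminals.

ε-productions: A → ε
So A is immediately nullable.
B → A: every symbol on the right is nullable, so B is nullable too.
No further non-terminal can be added: every production for the remaining non-terminals contains a terminal or a non-nullable non-terminal.
Nullable = { 'A', 'B' }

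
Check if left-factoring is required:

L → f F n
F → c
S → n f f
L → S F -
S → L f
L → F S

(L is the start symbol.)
No, left-factoring is not needed

Left-factoring is needed when two productions for the same non-terminal
share a common prefix on the right-hand side.

Productions for L:
  L → f F n
  L → S F -
  L → F S
Productions for S:
  S → n f f
  S → L f

No common prefixes found.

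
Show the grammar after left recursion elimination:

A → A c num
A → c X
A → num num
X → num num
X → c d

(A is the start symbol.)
A is directly left-recursive. The standard transformation for
  A → A α₁ | ... | A α_m | β₁ | ... | β_n
is
  A  → β₁ A' | ... | β_n A'
  A' → α₁ A' | ... | α_m A' | ε

A → c X becomes A → c X A'
A → num num becomes A → num num A'
A → A c num becomes A' → c num A'
Add A' → ε

Productions for other non-terminals are unchanged:
  X → num num
  X → c d

Resulting grammar:
A → c X A'
A → num num A'
A' → c num A'
A' → ε
X → num num
X → c d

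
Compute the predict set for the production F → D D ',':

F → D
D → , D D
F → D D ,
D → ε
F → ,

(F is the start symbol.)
PREDICT(F → D D ',') = (FIRST(RHS) \ {ε}) ∪ (FOLLOW(F) if ε ∈ FIRST(RHS), i.e. RHS ⇒* ε)
FIRST(D) = { ',', ε }
FIRST(D D ',') = { ',' }
ε ∉ FIRST(D D ','), so FOLLOW(F) is not added.
PREDICT(F → D D ',') = { ',' }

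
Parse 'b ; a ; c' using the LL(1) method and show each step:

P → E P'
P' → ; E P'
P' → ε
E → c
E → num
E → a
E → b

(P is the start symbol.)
LL(1) parsing maintains a stack (initially the start symbol over $) and the input. At each step: if the stack top is a terminal, match it against the current input token; if it is a non-terminal N, replace it with the RHS of M[N, lookahead] (the unique production whose predict set contains the lookahead).

Stack is shown with the top on the left.

Stack     Input        Action
-----------------------------
P $       b ; a ; c $  output P → E P'
E P' $    b ; a ; c $  output E → b
b P' $    b ; a ; c $  match 'b'
P' $      ; a ; c $    output P' → ; E P'
; E P' $  ; a ; c $    match ';'
E P' $    a ; c $      output E → a
a P' $    a ; c $      match 'a'
P' $      ; c $        output P' → ; E P'
; E P' $  ; c $        match ';'
E P' $    c $          output E → c
c P' $    c $          match 'c'
P' $      $            output P' → ε
$         $            accept

The string is accepted.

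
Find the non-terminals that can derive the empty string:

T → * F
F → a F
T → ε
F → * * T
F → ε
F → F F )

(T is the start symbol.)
{ 'F', 'T' }

A non-terminal is nullable if it can derive ε (the empty string): either it has an ε-production, or it has a production whose right-hand side consists entirely of nullable non-terminals.

ε-productions: T → ε, F → ε
So T, F are immediately nullable.
Every non-terminal is now nullable.
Nullable = { 'F', 'T' }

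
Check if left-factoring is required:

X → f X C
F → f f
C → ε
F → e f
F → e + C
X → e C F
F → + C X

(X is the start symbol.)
Yes, F has productions with common prefix 'e'

Left-factoring is needed when two productions for the same non-terminal
share a common prefix on the right-hand side.

Productions for X:
  X → f X C
  X → e C F
Productions for F:
  F → f f
  F → e f
  F → e + C
  F → + C X

Found common prefix 'e' in productions for F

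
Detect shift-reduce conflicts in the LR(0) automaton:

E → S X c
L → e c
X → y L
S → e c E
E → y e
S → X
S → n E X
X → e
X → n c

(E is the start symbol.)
A shift-reduce conflict occurs when an LR(0) state has both:
  - a complete (reduce) item [A → α .] (dot at the end), and
  - a shift item [B → β . c γ] (dot before a terminal).

Augment with E' → E and build the canonical LR(0) collection (I0 = CLOSURE({[E' → . E]}), then GOTO on every symbol after a dot until no new states appear). It has 21 states:
  I0: { [E → . S X c], [E → . y e], [E' → . E], [S → . X], [S → . e c E], [S → . n E X], [X → . e], [X → . n c], [X → . y L] }  — shift
  I1: { [E' → E .] }  — accept
  I2: { [E → S . X c], [X → . e], [X → . n c], [X → . y L] }  — shift
  I3: { [S → X .] }  — reduce
  I4: { [S → e . c E], [X → e .] }  — shift, reduce
  I5: { [E → . S X c], [E → . y e], [S → . X], [S → . e c E], [S → . n E X], [S → n . E X], [X → . e], [X → . n c], [X → . y L], [X → n . c] }  — shift
  I6: { [E → y . e], [L → . e c], [X → y . L] }  — shift
  I7: { [X → y L .] }  — reduce
  I8: { [E → y e .], [L → e . c] }  — shift, reduce
  I9: { [L → e c .] }  — reduce
  I10: { [S → n E . X], [X → . e], [X → . n c], [X → . y L] }  — shift
  I11: { [X → n c .] }  — reduce
  I12: { [S → n E X .] }  — reduce
  I13: { [X → e .] }  — reduce
  I14: { [X → n . c] }  — shift
  I15: { [L → . e c], [X → y . L] }  — shift
  I16: { [L → e . c] }  — shift
  I17: { [E → . S X c], [E → . y e], [S → . X], [S → . e c E], [S → . n E X], [S → e c . E], [X → . e], [X → . n c], [X → . y L] }  — shift
  I18: { [S → e c E .] }  — reduce
  I19: { [E → S X . c] }  — shift
  I20: { [E → S X c .] }  — reduce

I4 contains reduce item [X → e .] and shift item [S → e . c E] — shift-reduce conflict.
I8 contains reduce item [E → y e .] and shift item [L → e . c] — shift-reduce conflict.

Answer: Yes — I4: [X → e .] vs [S → e . c E]; I8: [E → y e .] vs [L → e . c]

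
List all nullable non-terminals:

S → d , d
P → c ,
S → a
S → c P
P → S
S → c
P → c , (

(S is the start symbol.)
None

A non-terminal is nullable if it can derive ε (the empty string): either it has an ε-production, or it has a production whose right-hand side consists entirely of nullable non-terminals.

There are no ε-productions, so no non-terminal can derive ε.
No non-terminals are nullable.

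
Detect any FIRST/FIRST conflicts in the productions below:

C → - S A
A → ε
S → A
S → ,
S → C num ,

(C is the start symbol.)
A FIRST/FIRST conflict occurs when two productions N → α and N → β for the same non-terminal have FIRST(α) ∩ FIRST(β) ≠ ∅ (with ε ∈ FIRST of a nullable right-hand side, so two nullable alternatives also conflict).

FIRST sets of the non-terminals at (or reachable through a nullable prefix from) the front of some alternative:
  FIRST(A) = { ε }
  FIRST(C) = { '-' }

Productions for S:
  S → A: FIRST = { ε }
  S → ,: FIRST = { ',' }
  S → C num ,: FIRST = { '-' }
C, A have only one production, so no FIRST/FIRST conflict is possible there.

All alternatives of each non-terminal have pairwise disjoint FIRST sets.

Answer: No FIRST/FIRST conflicts.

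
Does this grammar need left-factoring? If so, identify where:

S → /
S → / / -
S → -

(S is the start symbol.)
Left-factoring is needed when two productions for the same non-terminal
share a common prefix on the right-hand side.

Productions for S:
  S → /
  S → / / -
  S → -

Found common prefix '/' in productions for S

Answer: Yes, S has productions with common prefix '/'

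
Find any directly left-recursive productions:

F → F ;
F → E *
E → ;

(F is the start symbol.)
Yes, F is left-recursive

F → F ;: LEFT RECURSIVE (starts with F)
F → E *: starts with E
E → ;: starts with ';'

The grammar has direct left recursion on: F.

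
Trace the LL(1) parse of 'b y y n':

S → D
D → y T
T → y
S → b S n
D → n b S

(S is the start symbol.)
Stack is shown with the top on the left.

Stack    Input      Action
--------------------------
S $      b y y n $  output S → b S n
b S n $  b y y n $  match 'b'
S n $    y y n $    output S → D
D n $    y y n $    output D → y T
y T n $  y y n $    match 'y'
T n $    y n $      output T → y
y n $    y n $      match 'y'
n $      n $        match 'n'
$        $          accept

The string is accepted.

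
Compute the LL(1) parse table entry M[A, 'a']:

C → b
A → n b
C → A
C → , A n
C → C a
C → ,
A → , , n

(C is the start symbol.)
Empty (error entry)

To find M[A, 'a'], we find productions for A where 'a' is in the predict set (PREDICT(N → α) = (FIRST(α) \ {ε}) ∪ (FOLLOW(N) if α ⇒* ε)).

A → n b: PREDICT = { 'n' }
A → , , n: PREDICT = { ',' }

M[A, 'a'] is empty (no production applies)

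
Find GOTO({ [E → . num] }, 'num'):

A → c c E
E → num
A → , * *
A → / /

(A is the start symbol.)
GOTO(I, 'num') = CLOSURE({ [A → αX.β] : [A → α.Xβ] ∈ I, X = 'num' })

Items with dot before 'num', with the dot advanced:
  [E → . num] → [E → num .]
Closure adds nothing (no advanced item has the dot before a non-terminal).

GOTO = { [E → num .] }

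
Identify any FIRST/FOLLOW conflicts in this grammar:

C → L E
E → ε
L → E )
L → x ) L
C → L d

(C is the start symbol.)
A FIRST/FOLLOW conflict occurs when a non-terminal N has a nullable alternative N → β (β ⇒* ε) and another alternative N → α with FIRST(α) ∩ FOLLOW(N) ≠ ∅: on such a lookahead the parser cannot decide between expanding α and letting N vanish via β.

Nullable non-terminals: E.
E has a nullable alternative but only one production, so nothing to check.

C, L have no nullable alternative, so no FIRST/FOLLOW check is needed there.

No FIRST/FOLLOW conflicts found.

Answer: No FIRST/FOLLOW conflicts.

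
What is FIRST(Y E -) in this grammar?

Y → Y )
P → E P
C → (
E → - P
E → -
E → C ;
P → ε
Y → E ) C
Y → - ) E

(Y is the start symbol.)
{ '(', '-' }

FIRST sets of the non-terminals involved (from the grammar, by fixed-point iteration):
  FIRST(Y) = { '(', '-' }

To compute FIRST(Y E -), process the symbols left to right:
Symbol Y is a non-terminal. Add FIRST(Y) \ {ε} = { '(', '-' }
Y is not nullable (ε ∉ FIRST(Y)), so stop here.
FIRST(Y E -) = { '(', '-' }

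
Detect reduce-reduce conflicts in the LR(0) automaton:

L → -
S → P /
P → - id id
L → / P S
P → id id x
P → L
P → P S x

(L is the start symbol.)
A reduce-reduce conflict occurs when an LR(0) state has two complete items [A → α .] and [B → β .] — both call for a reduction, and with no lookahead the parser cannot choose between them.

Augment with L' → L and build the canonical LR(0) collection (I0 = CLOSURE({[L' → . L]}), then GOTO on every symbol after a dot until no new states appear). It has 17 states:
  I0: { [L → . -], [L → . / P S], [L' → . L] }  — shift
  I1: { [L → - .] }  — reduce
  I2: { [L → . -], [L → . / P S], [L → / . P S], [P → . - id id], [P → . L], [P → . P S x], [P → . id id x] }  — shift
  I3: { [L' → L .] }  — accept
  I4: { [L → - .], [P → - . id id] }  — shift, reduce
  I5: { [P → L .] }  — reduce
  I6: { [L → . -], [L → . / P S], [L → / P . S], [P → . - id id], [P → . L], [P → . P S x], [P → . id id x], [P → P . S x], [S → . P /] }  — shift
  I7: { [P → id . id x] }  — shift
  I8: { [P → id id . x] }  — shift
  I9: { [P → id id x .] }  — reduce
  I10: { [L → . -], [L → . / P S], [P → . - id id], [P → . L], [P → . P S x], [P → . id id x], [P → P . S x], [S → . P /], [S → P . /] }  — shift
  I11: { [L → / P S .], [P → P S . x] }  — shift, reduce
  I12: { [P → P S x .] }  — reduce
  I13: { [L → . -], [L → . / P S], [L → / . P S], [P → . - id id], [P → . L], [P → . P S x], [P → . id id x], [S → P / .] }  — shift, reduce
  I14: { [P → P S . x] }  — shift
  I15: { [P → - id . id] }  — shift
  I16: { [P → - id id .] }  — reduce

No state contains more than one complete item.

Answer: No reduce-reduce conflicts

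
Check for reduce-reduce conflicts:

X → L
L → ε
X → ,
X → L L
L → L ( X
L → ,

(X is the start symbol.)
Yes — I1: [L → , .] vs [X → , .]; I2: [L → .] vs [X → L .]

Augment with X' → X and build the canonical LR(0) collection (I0 = CLOSURE({[X' → . X]}), then GOTO on every symbol after a dot until no new states appear). It has 8 states:
  I0: { [L → . ,], [L → . L ( X], [L → .], [X → . ,], [X → . L L], [X → . L], [X' → . X] }  — shift, reduce
  I1: { [L → , .], [X → , .] }  — 2 reduces
  I2: { [L → . ,], [L → . L ( X], [L → .], [L → L . ( X], [X → L . L], [X → L .] }  — shift, 2 reduces
  I3: { [X' → X .] }  — accept
  I4: { [L → . ,], [L → . L ( X], [L → .], [L → L ( . X], [X → . ,], [X → . L L], [X → . L] }  — shift, reduce
  I5: { [L → , .] }  — reduce
  I6: { [L → L . ( X], [X → L L .] }  — shift, reduce
  I7: { [L → L ( X .] }  — reduce

I1 contains complete items [L → , .], [X → , .] — reduce-reduce conflict.
I2 contains complete items [L → .], [X → L .] — reduce-reduce conflict.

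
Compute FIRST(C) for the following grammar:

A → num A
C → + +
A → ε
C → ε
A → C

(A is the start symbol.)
To compute FIRST(C), examine every production with C on the left-hand side, reading each right-hand side left to right until a non-nullable symbol is reached.

From C → + +:
  - '+' is a terminal: add '+' and stop
From C → ε:
  - ε-production, so ε ∈ FIRST(C)

Collecting: FIRST(C) = { '+', ε }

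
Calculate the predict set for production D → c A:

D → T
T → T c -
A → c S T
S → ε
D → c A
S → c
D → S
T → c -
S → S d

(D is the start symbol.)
{ 'c' }

PREDICT(D → c A) = (FIRST(RHS) \ {ε}) ∪ (FOLLOW(D) if ε ∈ FIRST(RHS), i.e. RHS ⇒* ε)
FIRST(c A) = { 'c' }
ε ∉ FIRST(c A), so FOLLOW(D) is not added.
PREDICT(D → c A) = { 'c' }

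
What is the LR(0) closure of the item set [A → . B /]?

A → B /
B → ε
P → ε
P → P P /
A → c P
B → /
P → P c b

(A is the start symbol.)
Start with: [A → . B /]
  [A → . B /] has the dot before B: add [B → .], [B → . /]
No further items can be added.

CLOSURE = { [A → . B /], [B → . /], [B → .] }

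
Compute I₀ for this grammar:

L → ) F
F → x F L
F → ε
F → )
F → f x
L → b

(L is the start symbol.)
First, augment the grammar with L' → L
I₀ = CLOSURE({ [L' → . L] }):
  [L' → . L] has the dot before L: add [L → . ) F], [L → . b]
No further items can be added.

I₀ = { [L → . ) F], [L → . b], [L' → . L] }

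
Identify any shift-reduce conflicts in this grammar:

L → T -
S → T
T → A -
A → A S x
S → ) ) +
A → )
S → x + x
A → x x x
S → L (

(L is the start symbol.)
Yes — I9: [A → ) .] vs [S → ) . ) +]; I13: [S → T .] vs [L → T . -]

A shift-reduce conflict occurs when an LR(0) state has both:
  - a complete (reduce) item [A → α .] (dot at the end), and
  - a shift item [B → β . c γ] (dot before a terminal).

Augment with L' → L and build the canonical LR(0) collection (I0 = CLOSURE({[L' → . L]}), then GOTO on every symbol after a dot until no new states appear). It has 21 states:
  I0: { [A → . )], [A → . A S x], [A → . x x x], [L → . T -], [L' → . L], [T → . A -] }  — shift
  I1: { [A → ) .] }  — reduce
  I2: { [A → . )], [A → . A S x], [A → . x x x], [A → A . S x], [L → . T -], [S → . ) ) +], [S → . L (], [S → . T], [S → . x + x], [T → . A -], [T → A . -] }  — shift
  I3: { [L' → L .] }  — accept
  I4: { [L → T . -] }  — shift
  I5: { [A → x . x x] }  — shift
  I6: { [A → x x . x] }  — shift
  I7: { [A → x x x .] }  — reduce
  I8: { [L → T - .] }  — reduce
  I9: { [A → ) .], [S → ) . ) +] }  — shift, reduce
  I10: { [T → A - .] }  — reduce
  I11: { [S → L . (] }  — shift
  I12: { [A → A S . x] }  — shift
  I13: { [L → T . -], [S → T .] }  — shift, reduce
  I14: { [A → x . x x], [S → x . + x] }  — shift
  I15: { [S → x + . x] }  — shift
  I16: { [S → x + x .] }  — reduce
  I17: { [A → A S x .] }  — reduce
  I18: { [S → L ( .] }  — reduce
  I19: { [S → ) ) . +] }  — shift
  I20: { [S → ) ) + .] }  — reduce

I9 contains reduce item [A → ) .] and shift item [S → ) . ) +] — shift-reduce conflict.
I13 contains reduce item [S → T .] and shift item [L → T . -] — shift-reduce conflict.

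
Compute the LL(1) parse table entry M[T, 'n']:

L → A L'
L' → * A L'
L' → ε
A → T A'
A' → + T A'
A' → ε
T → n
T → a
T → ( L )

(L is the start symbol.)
To find M[T, 'n'], we find productions for T where 'n' is in the predict set (PREDICT(N → α) = (FIRST(α) \ {ε}) ∪ (FOLLOW(N) if α ⇒* ε)).

T → n: PREDICT = { 'n' }
  'n' is in predict set, so this production goes in M[T, 'n']
T → a: PREDICT = { 'a' }
T → ( L ): PREDICT = { '(' }

M[T, 'n'] = T → n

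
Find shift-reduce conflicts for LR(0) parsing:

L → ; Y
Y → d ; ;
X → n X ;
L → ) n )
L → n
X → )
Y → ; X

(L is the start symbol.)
A shift-reduce conflict occurs when an LR(0) state has both:
  - a complete (reduce) item [A → α .] (dot at the end), and
  - a shift item [B → β . c γ] (dot before a terminal).

Augment with L' → L and build the canonical LR(0) collection (I0 = CLOSURE({[L' → . L]}), then GOTO on every symbol after a dot until no new states appear). It has 17 states:
  I0: { [L → . ) n )], [L → . ; Y], [L → . n], [L' → . L] }  — shift
  I1: { [L → ) . n )] }  — shift
  I2: { [L → ; . Y], [Y → . ; X], [Y → . d ; ;] }  — shift
  I3: { [L' → L .] }  — accept
  I4: { [L → n .] }  — reduce
  I5: { [X → . )], [X → . n X ;], [Y → ; . X] }  — shift
  I6: { [L → ; Y .] }  — reduce
  I7: { [Y → d . ; ;] }  — shift
  I8: { [Y → d ; . ;] }  — shift
  I9: { [Y → d ; ; .] }  — reduce
  I10: { [X → ) .] }  — reduce
  I11: { [Y → ; X .] }  — reduce
  I12: { [X → . )], [X → . n X ;], [X → n . X ;] }  — shift
  I13: { [X → n X . ;] }  — shift
  I14: { [X → n X ; .] }  — reduce
  I15: { [L → ) n . )] }  — shift
  I16: { [L → ) n ) .] }  — reduce

No state contains both a complete item and a shift item.

Answer: No shift-reduce conflicts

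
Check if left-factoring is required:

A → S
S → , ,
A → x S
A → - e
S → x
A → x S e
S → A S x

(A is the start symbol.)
Yes, A has productions with common prefix 'x S'

Left-factoring is needed when two productions for the same non-terminal
share a common prefix on the right-hand side.

Productions for A:
  A → S
  A → x S
  A → - e
  A → x S e
Productions for S:
  S → , ,
  S → x
  S → A S x

Found common prefix 'x S' in productions for A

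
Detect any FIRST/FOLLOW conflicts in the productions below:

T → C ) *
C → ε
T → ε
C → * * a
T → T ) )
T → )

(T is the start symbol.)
Nullable non-terminals: C, T.
FIRST sets used below: FIRST(C) = { '*', ε }, FIRST(T) = { ')', '*', ε }

C: nullable alternative(s) C → ε; FOLLOW(C) = { ')' }
  C → ε: FIRST \ {ε} = { } — this is the only nullable alternative, skip
  C → * * a: FIRST \ {ε} = { '*' } — disjoint from FOLLOW(C)

T: nullable alternative(s) T → ε; FOLLOW(T) = { $, ')' }
  T → C ) *: FIRST \ {ε} = { ')', '*' } — overlaps FOLLOW(T) on { ')' }: CONFLICT
  T → ε: FIRST \ {ε} = { } — this is the only nullable alternative, skip
  T → T ) ): FIRST \ {ε} = { ')', '*' } — overlaps FOLLOW(T) on { ')' }: CONFLICT
  T → ): FIRST \ {ε} = { ')' } — overlaps FOLLOW(T) on { ')' }: CONFLICT

So the grammar has 3 FIRST/FOLLOW conflicts (marked CONFLICT above).

Answer: Yes. T → C ')' '*' with FOLLOW(T) on { ')' }; T → T ')' ')' with FOLLOW(T) on { ')' }; T → ')' with FOLLOW(T) on { ')' }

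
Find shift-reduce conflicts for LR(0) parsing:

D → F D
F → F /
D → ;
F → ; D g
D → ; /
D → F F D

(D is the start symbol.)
Yes — I1: [D → ; .] vs [D → . ;]

Augment with D' → D and build the canonical LR(0) collection (I0 = CLOSURE({[D' → . D]}), then GOTO on every symbol after a dot until no new states appear). It has 11 states:
  I0: { [D → . ; /], [D → . ;], [D → . F D], [D → . F F D], [D' → . D], [F → . ; D g], [F → . F /] }  — shift
  I1: { [D → . ; /], [D → . ;], [D → . F D], [D → . F F D], [D → ; . /], [D → ; .], [F → . ; D g], [F → . F /], [F → ; . D g] }  — shift, reduce
  I2: { [D' → D .] }  — accept
  I3: { [D → . ; /], [D → . ;], [D → . F D], [D → . F F D], [D → F . D], [D → F . F D], [F → . ; D g], [F → . F /], [F → F . /] }  — shift
  I4: { [F → F / .] }  — reduce
  I5: { [D → F D .] }  — reduce
  I6: { [D → . ; /], [D → . ;], [D → . F D], [D → . F F D], [D → F . D], [D → F . F D], [D → F F . D], [F → . ; D g], [F → . F /], [F → F . /] }  — shift
  I7: { [D → F D .], [D → F F D .] }  — 2 reduces
  I8: { [D → ; / .] }  — reduce
  I9: { [F → ; D . g] }  — shift
  I10: { [F → ; D g .] }  — reduce

I1 contains reduce item [D → ; .] and shift items [D → . ;], [D → . ; /], [D → ; . /], [F → . ; D g] — shift-reduce conflict.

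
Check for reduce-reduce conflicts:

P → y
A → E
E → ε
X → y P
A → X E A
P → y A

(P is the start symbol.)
Yes — I2: [E → .] vs [P → y .]

Augment with P' → P and build the canonical LR(0) collection (I0 = CLOSURE({[P' → . P]}), then GOTO on every symbol after a dot until no new states appear). It has 10 states:
  I0: { [P → . y A], [P → . y], [P' → . P] }  — shift
  I1: { [P' → P .] }  — accept
  I2: { [A → . E], [A → . X E A], [E → .], [P → y . A], [P → y .], [X → . y P] }  — shift, 2 reduces
  I3: { [P → y A .] }  — reduce
  I4: { [A → E .] }  — reduce
  I5: { [A → X . E A], [E → .] }  — reduce
  I6: { [P → . y A], [P → . y], [X → y . P] }  — shift
  I7: { [X → y P .] }  — reduce
  I8: { [A → . E], [A → . X E A], [A → X E . A], [E → .], [X → . y P] }  — shift, reduce
  I9: { [A → X E A .] }  — reduce

I2 contains complete items [E → .], [P → y .] — reduce-reduce conflict.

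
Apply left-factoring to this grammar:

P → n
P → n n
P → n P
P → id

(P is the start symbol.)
P → n P'
P' → ε
P' → n
P' → P
P → id

Left-factoring transforms A → αβ₁ | αβ₂ into A → αA' and A' → β₁ | β₂
(α is the longest common prefix among the alternatives). Repeat until
no nonterminal has two alternatives with a common prefix.

Round 1: P has alternatives sharing prefix 'n'. Introduce P': P → n P'
  Add: P' → ε
  Add: P' → n
  Add: P' → P

No remaining common prefixes — done.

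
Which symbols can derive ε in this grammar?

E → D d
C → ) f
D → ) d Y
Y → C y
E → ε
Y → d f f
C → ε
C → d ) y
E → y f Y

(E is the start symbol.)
{ 'C', 'E' }

A non-terminal is nullable if it can derive ε (the empty string): either it has an ε-production, or it has a production whose right-hand side consists entirely of nullable non-terminals.

ε-productions: E → ε, C → ε
So E, C are immediately nullable.
No further non-terminal can be added: every production for the remaining non-terminals contains a terminal or a non-nullable non-terminal.
Nullable = { 'C', 'E' }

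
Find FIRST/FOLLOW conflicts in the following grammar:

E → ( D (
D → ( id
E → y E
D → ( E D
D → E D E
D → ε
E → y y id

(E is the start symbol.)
Yes. D → '(' id with FOLLOW(D) on { '(' }; D → '(' E D with FOLLOW(D) on { '(' }; D → E D E with FOLLOW(D) on { '(', 'y' }

A FIRST/FOLLOW conflict occurs when a non-terminal N has a nullable alternative N → β (β ⇒* ε) and another alternative N → α with FIRST(α) ∩ FOLLOW(N) ≠ ∅: on such a lookahead the parser cannot decide between expanding α and letting N vanish via β.

Nullable non-terminals: D.
FIRST sets used below: FIRST(E) = { '(', 'y' }

D: nullable alternative(s) D → ε; FOLLOW(D) = { '(', 'y' }
  D → ( id: FIRST \ {ε} = { '(' } — overlaps FOLLOW(D) on { '(' }: CONFLICT
  D → ( E D: FIRST \ {ε} = { '(' } — overlaps FOLLOW(D) on { '(' }: CONFLICT
  D → E D E: FIRST \ {ε} = { '(', 'y' } — overlaps FOLLOW(D) on { '(', 'y' }: CONFLICT
  D → ε: FIRST \ {ε} = { } — this is the only nullable alternative, skip

E has no nullable alternative, so no FIRST/FOLLOW check is needed there.

So the grammar has 3 FIRST/FOLLOW conflicts (marked CONFLICT above).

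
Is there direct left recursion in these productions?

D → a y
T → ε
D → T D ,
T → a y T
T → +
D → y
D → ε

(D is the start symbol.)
D → a y: starts with a
T → ε: starts with ε
D → T D ,: starts with T
T → a y T: starts with a
T → +: starts with '+'
D → y: starts with y
D → ε: starts with ε

No direct left recursion found.

Answer: No direct left recursion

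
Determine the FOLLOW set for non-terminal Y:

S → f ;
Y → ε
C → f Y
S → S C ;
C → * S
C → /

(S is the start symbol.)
In C → f Y: Y is at the end, add FOLLOW(C)

The FOLLOW sets referred to above (computed the same way, to a fixed point):
  FOLLOW(C) = { ';' }

Taking the union: FOLLOW(Y) = { ';' }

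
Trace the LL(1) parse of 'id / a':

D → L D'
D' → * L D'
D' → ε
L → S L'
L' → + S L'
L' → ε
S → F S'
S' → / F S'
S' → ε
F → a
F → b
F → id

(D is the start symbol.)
LL(1) parsing maintains a stack (initially the start symbol over $) and the input. At each step: if the stack top is a terminal, match it against the current input token; if it is a non-terminal N, replace it with the RHS of M[N, lookahead] (the unique production whose predict set contains the lookahead).

Stack is shown with the top on the left.

Stack           Input     Action
--------------------------------
D $             id / a $  output D → L D'
L D' $          id / a $  output L → S L'
S L' D' $       id / a $  output S → F S'
F S' L' D' $    id / a $  output F → id
id S' L' D' $   id / a $  match 'id'
S' L' D' $      / a $     output S' → / F S'
/ F S' L' D' $  / a $     match '/'
F S' L' D' $    a $       output F → a
a S' L' D' $    a $       match 'a'
S' L' D' $      $         output S' → ε
L' D' $         $         output L' → ε
D' $            $         output D' → ε
$               $         accept

The string is accepted.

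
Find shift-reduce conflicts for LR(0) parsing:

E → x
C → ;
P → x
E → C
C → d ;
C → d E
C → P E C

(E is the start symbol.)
A shift-reduce conflict occurs when an LR(0) state has both:
  - a complete (reduce) item [A → α .] (dot at the end), and
  - a shift item [B → β . c γ] (dot before a terminal).

Augment with E' → E and build the canonical LR(0) collection (I0 = CLOSURE({[E' → . E]}), then GOTO on every symbol after a dot until no new states appear). It has 12 states:
  I0: { [C → . ;], [C → . P E C], [C → . d ;], [C → . d E], [E → . C], [E → . x], [E' → . E], [P → . x] }  — shift
  I1: { [C → ; .] }  — reduce
  I2: { [E → C .] }  — reduce
  I3: { [E' → E .] }  — accept
  I4: { [C → . ;], [C → . P E C], [C → . d ;], [C → . d E], [C → P . E C], [E → . C], [E → . x], [P → . x] }  — shift
  I5: { [C → . ;], [C → . P E C], [C → . d ;], [C → . d E], [C → d . ;], [C → d . E], [E → . C], [E → . x], [P → . x] }  — shift
  I6: { [E → x .], [P → x .] }  — 2 reduces
  I7: { [C → ; .], [C → d ; .] }  — 2 reduces
  I8: { [C → d E .] }  — reduce
  I9: { [C → . ;], [C → . P E C], [C → . d ;], [C → . d E], [C → P E . C], [P → . x] }  — shift
  I10: { [C → P E C .] }  — reduce
  I11: { [P → x .] }  — reduce

No state contains both a complete item and a shift item.

Answer: No shift-reduce conflicts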